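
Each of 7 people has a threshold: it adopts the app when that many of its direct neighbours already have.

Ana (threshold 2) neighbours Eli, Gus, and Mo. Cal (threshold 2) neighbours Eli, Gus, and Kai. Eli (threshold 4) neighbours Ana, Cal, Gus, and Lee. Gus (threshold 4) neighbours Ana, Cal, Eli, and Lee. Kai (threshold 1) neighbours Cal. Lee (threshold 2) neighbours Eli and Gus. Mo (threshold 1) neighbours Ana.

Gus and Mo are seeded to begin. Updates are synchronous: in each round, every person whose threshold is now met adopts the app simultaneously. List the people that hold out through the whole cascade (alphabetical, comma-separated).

Round 1 — Gus, Mo adopt the app (initial).
Round 2 — checking thresholds:
  Ana: 2 of 3 neighbours ≥ 2, adopts the app.
  Cal: 1 of 3 neighbours < 2, below threshold.
  Eli: 1 of 4 neighbours < 4, below threshold.
  Lee: 1 of 2 neighbours < 2, below threshold.
Round 3 — no new adoptions; cascade stops.

Cal, Eli, Kai, Lee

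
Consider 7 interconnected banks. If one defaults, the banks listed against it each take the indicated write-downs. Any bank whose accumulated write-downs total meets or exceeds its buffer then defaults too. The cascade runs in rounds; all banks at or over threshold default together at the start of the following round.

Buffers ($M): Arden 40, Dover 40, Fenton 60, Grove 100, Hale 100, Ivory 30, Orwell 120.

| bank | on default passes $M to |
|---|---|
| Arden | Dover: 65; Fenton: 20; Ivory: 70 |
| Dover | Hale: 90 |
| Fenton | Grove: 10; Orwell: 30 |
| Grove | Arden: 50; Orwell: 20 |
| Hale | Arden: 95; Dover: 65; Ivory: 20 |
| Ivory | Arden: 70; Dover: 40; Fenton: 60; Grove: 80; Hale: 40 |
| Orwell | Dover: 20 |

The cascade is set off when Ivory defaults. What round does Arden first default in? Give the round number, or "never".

2

Round 1 — Ivory defaults (initial).
  Arden: +70 → 70 ≥ 40
  Dover: +40 → 40 ≥ 40
  Fenton: +60 → 60 ≥ 60
  Grove: +80 → 80 < 100
  Hale: +40 → 40 < 100
Round 2 — Arden, Dover, Fenton default.
  Grove: +10 → 90 < 100
  Hale: +90 → 130 ≥ 100
  Orwell: +30 → 30 < 120
Round 3 — Hale defaults.
No further defaults.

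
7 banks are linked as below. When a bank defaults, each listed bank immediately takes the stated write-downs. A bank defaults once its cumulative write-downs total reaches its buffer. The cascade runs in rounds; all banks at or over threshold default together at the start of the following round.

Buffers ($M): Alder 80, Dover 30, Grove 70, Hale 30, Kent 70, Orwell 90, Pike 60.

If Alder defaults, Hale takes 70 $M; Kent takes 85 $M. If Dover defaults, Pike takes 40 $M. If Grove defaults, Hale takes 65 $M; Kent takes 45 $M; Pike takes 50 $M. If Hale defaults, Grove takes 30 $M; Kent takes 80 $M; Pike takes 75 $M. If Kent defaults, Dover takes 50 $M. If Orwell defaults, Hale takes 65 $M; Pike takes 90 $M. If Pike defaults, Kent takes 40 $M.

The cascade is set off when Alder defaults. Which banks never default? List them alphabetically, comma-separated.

Grove, Orwell

Round 1 — Alder defaults (initial).
  Hale: +70 → 70 ≥ 30
  Kent: +85 → 85 ≥ 70
Round 2 — Hale, Kent default.
  Dover: +50 → 50 ≥ 30
  Grove: +30 → 30 < 70
  Pike: +75 → 75 ≥ 60
Round 3 — Dover, Pike default.
No further defaults.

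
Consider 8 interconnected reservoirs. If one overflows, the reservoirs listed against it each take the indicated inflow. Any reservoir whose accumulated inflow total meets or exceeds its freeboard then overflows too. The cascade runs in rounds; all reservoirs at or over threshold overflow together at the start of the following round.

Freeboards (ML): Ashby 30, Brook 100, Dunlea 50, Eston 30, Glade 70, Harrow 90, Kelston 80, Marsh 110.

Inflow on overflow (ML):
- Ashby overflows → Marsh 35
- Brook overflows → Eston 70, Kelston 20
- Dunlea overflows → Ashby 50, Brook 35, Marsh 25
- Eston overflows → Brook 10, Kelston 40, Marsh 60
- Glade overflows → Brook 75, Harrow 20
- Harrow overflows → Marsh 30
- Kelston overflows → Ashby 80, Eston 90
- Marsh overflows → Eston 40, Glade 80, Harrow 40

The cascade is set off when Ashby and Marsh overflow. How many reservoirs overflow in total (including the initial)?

4

Round 1 — Ashby, Marsh overflow (initial).
  Eston: +40 → 40 ≥ 30
  Glade: +80 → 80 ≥ 70
  Harrow: +40 → 40 < 90
Round 2 — Eston, Glade overflow.
  Brook: +10+75 → 85 < 100
  Harrow: +20 → 60 < 90
  Kelston: +40 → 40 < 80
No further overflows.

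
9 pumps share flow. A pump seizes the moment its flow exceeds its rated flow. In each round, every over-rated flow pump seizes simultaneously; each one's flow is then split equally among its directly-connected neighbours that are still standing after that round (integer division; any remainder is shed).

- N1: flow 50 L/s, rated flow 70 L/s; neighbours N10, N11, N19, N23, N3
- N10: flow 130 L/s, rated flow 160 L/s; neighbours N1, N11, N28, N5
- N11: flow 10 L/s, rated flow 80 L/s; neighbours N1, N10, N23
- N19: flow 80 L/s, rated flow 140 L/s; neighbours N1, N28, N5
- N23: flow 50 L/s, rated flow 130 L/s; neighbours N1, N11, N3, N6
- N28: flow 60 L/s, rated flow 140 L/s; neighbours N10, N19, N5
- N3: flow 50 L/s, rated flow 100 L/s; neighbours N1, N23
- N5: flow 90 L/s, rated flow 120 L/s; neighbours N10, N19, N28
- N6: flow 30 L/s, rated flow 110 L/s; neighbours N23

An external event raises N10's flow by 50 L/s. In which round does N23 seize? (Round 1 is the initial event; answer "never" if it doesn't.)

Round 1 — N10 at 180 > 160. N10 seizes.
  N10 sheds 180 L/s to N1, N11, N28, N5: 45 each.
    N1: 50+45 = 95 > 70
    N11: 10+45 = 55 ≤ 80
    N28: 60+45 = 105 ≤ 140
    N5: 90+45 = 135 > 120
Round 2 — N1, N5 seize.
  N1 sheds 95 L/s to N11, N19, N23, N3: 23 each (3 lost).
    N11: 55+23 = 78 ≤ 80
    N19: 80+23 = 103 ≤ 140
    N23: 50+23 = 73 ≤ 130
    N3: 50+23 = 73 ≤ 100
  N5 sheds 135 L/s to N19, N28: 67 each (1 lost).
    N19: 103+67 = 170 > 140
    N28: 105+67 = 172 > 140
Round 3 — N19, N28 seize.
  N19 sheds 170 L/s: no online neighbours, lost.
  N28 sheds 172 L/s: no online neighbours, lost.
No further seizures.

never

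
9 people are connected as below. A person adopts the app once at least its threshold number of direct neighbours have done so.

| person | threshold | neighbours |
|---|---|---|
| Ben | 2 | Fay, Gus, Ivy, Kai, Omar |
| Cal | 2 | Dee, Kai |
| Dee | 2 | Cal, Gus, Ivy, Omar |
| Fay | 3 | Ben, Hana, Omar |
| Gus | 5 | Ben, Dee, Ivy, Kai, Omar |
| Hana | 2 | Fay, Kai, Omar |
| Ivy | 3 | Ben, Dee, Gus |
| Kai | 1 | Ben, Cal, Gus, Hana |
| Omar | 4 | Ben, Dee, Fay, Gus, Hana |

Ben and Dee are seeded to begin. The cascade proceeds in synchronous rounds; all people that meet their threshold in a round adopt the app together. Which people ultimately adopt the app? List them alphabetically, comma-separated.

Ben, Cal, Dee, Kai

Round 1 — Ben, Dee adopt the app (initial).
Round 2 — checking thresholds:
  Cal: 1 of 2 neighbours < 2, holds.
  Fay: 1 of 3 neighbours < 3, holds.
  Gus: 2 of 5 neighbours < 5, holds.
  Ivy: 2 of 3 neighbours < 3, holds.
  Kai: 1 of 4 neighbours ≥ 1, adopts the app.
  Omar: 2 of 5 neighbours < 4, holds.
Round 3 — checking thresholds:
  Cal: 2 of 2 neighbours ≥ 2, adopts the app.
  Fay: 1 of 3 neighbours < 3, holds.
  Gus: 3 of 5 neighbours < 5, holds.
  Hana: 1 of 3 neighbours < 2, holds.
  Ivy: 2 of 3 neighbours < 3, holds.
  Omar: 2 of 5 neighbours < 4, holds.
Round 4 — no new adoptions; cascade stops.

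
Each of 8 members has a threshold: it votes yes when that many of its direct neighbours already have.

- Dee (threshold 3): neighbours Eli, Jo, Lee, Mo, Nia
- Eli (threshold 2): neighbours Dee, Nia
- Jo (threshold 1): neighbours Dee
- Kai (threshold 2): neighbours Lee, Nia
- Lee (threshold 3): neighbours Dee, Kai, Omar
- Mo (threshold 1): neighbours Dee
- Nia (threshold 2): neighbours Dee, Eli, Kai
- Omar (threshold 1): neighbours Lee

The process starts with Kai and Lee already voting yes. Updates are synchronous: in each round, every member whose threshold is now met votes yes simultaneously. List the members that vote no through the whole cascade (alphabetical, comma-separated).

Dee, Eli, Jo, Mo, Nia

Round 1 — Kai, Lee vote yes (initial).
Round 2 — checking thresholds:
  Dee: 1 of 5 neighbours < 3, not yet.
  Nia: 1 of 3 neighbours < 2, not yet.
  Omar: 1 of 1 neighbours ≥ 1, votes yes.
Round 3 — no new yes votes; cascade stops.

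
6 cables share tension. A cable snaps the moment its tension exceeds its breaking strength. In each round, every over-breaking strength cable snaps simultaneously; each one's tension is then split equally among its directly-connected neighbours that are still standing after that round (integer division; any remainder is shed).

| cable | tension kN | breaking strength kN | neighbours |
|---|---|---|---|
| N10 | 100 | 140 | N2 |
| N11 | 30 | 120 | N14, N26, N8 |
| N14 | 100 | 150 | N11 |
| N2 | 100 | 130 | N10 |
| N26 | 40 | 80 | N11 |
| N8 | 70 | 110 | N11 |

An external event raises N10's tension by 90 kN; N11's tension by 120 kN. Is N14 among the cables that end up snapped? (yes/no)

no

Round 1 — N10 at 190 > 140; N11 at 150 > 120. N10, N11 snap.
  N10 sheds 190 kN to N2: 190 each.
    N2: 100+190 = 290 > 130
  N11 sheds 150 kN to N14, N26, N8: 50 each.
    N14: 100+50 = 150 ≤ 150
    N26: 40+50 = 90 > 80
    N8: 70+50 = 120 > 110
Round 2 — N2, N26, N8 snap.
  N2 sheds 290 kN: no online neighbours, lost.
  N26 sheds 90 kN: no online neighbours, lost.
  N8 sheds 120 kN: no online neighbours, lost.
No further breaks.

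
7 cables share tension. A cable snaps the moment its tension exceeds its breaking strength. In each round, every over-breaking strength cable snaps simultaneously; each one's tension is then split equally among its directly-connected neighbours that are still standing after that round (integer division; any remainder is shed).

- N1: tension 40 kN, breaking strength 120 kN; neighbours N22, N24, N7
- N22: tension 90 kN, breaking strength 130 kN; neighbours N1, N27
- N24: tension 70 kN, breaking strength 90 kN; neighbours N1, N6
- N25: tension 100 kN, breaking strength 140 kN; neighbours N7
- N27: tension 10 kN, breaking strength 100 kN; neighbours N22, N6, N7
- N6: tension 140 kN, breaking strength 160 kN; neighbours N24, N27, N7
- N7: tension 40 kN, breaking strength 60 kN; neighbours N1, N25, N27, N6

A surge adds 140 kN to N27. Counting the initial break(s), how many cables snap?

Round 1 — N27 at 150 > 100. N27 snaps.
  N27 sheds 150 kN to N22, N6, N7: 50 each.
    N22: 90+50 = 140 > 130
    N6: 140+50 = 190 > 160
    N7: 40+50 = 90 > 60
Round 2 — N22, N6, N7 snap.
  N22 sheds 140 kN to N1: 140 each.
    N1: 40+140 = 180 > 120
  N6 sheds 190 kN to N24: 190 each.
    N24: 70+190 = 260 > 90
  N7 sheds 90 kN to N1, N25: 45 each.
    N1: 180+45 = 225 > 120
    N25: 100+45 = 145 > 140
Round 3 — N1, N24, N25 snap.
  N1 sheds 225 kN: no online neighbours, lost.
  N24 sheds 260 kN: no online neighbours, lost.
  N25 sheds 145 kN: no online neighbours, lost.
No further breaks.

7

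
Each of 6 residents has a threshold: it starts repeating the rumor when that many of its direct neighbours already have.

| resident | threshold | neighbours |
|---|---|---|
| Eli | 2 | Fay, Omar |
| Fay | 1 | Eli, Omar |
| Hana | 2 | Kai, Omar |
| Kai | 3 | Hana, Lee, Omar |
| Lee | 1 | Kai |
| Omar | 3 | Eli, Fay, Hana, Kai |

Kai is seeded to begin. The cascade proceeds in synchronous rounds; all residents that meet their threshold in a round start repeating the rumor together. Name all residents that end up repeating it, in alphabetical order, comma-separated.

Round 1 — Kai starts repeating the rumor (initial).
Round 2 — checking thresholds:
  Hana: 1 of 2 neighbours < 2, holds.
  Lee: 1 of 1 neighbours ≥ 1, starts repeating the rumor.
  Omar: 1 of 4 neighbours < 3, holds.
Round 3 — no new spreads; cascade stops.

Kai, Lee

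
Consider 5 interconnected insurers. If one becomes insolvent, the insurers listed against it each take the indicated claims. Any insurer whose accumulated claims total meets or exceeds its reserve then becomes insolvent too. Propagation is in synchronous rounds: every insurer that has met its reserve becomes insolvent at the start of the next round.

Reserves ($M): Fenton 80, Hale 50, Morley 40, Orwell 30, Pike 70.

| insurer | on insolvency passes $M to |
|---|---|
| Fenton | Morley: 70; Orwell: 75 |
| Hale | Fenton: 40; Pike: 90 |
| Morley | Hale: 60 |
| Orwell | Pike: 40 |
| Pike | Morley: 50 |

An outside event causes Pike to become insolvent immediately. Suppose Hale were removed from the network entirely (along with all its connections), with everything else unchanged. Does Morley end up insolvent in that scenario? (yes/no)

With Hale removed:
Round 1 — Pike becomes insolvent (initial).
  Morley: +50 → 50 ≥ 40
Round 2 — Morley becomes insolvent.
No further insolvencies.

yes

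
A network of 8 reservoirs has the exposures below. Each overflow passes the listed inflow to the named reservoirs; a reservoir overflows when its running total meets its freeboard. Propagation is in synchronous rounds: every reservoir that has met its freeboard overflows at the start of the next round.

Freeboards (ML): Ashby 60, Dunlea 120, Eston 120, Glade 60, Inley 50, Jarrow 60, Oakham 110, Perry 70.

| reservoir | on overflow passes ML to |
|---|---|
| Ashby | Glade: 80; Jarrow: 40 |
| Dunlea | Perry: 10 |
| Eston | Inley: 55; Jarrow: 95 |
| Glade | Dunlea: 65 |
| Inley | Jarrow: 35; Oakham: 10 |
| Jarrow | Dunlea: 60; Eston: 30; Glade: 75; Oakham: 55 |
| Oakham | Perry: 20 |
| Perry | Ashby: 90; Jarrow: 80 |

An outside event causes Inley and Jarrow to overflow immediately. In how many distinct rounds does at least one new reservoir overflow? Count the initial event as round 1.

Round 1 — Inley, Jarrow overflow (initial).
  Dunlea: +60 → 60 < 120
  Eston: +30 → 30 < 120
  Glade: +75 → 75 ≥ 60
  Oakham: +10+55 → 65 < 110
Round 2 — Glade overflows.
  Dunlea: +65 → 125 ≥ 120
Round 3 — Dunlea overflows.
  Perry: +10 → 10 < 70
No further overflows.

3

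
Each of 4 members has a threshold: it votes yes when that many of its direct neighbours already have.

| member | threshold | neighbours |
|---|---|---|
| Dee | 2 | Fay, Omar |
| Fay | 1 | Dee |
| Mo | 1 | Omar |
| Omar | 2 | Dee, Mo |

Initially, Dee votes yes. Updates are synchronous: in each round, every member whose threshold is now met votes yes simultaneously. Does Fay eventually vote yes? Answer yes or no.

yes

Round 1 — Dee votes yes (initial).
Round 2 — checking thresholds:
  Fay: 1 of 1 neighbours ≥ 1, votes yes.
  Omar: 1 of 2 neighbours < 2, not yet.
Round 3 — no new yes votes; cascade stops.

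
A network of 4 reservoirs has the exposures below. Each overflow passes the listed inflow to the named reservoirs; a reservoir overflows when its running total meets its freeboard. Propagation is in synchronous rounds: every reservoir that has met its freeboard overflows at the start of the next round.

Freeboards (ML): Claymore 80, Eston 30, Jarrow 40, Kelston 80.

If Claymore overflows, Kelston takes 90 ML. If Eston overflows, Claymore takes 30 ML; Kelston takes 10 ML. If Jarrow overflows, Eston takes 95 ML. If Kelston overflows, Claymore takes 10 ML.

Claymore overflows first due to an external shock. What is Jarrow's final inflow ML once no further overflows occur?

0

Round 1 — Claymore overflows (initial).
  Kelston: +90 → 90 ≥ 80
Round 2 — Kelston overflows.
No further overflows.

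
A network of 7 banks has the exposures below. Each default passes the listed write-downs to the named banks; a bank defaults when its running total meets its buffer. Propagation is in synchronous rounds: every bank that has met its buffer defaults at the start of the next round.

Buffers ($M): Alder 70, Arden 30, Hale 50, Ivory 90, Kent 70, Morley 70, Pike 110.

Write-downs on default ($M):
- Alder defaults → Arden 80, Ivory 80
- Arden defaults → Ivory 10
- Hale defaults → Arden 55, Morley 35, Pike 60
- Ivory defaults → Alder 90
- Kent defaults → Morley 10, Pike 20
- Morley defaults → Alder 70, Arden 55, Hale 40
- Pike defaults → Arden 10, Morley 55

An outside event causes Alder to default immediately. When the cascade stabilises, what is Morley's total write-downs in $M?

0

Round 1 — Alder defaults (initial).
  Arden: +80 → 80 ≥ 30
  Ivory: +80 → 80 < 90
Round 2 — Arden defaults.
  Ivory: +10 → 90 ≥ 90
Round 3 — Ivory defaults.
No further defaults.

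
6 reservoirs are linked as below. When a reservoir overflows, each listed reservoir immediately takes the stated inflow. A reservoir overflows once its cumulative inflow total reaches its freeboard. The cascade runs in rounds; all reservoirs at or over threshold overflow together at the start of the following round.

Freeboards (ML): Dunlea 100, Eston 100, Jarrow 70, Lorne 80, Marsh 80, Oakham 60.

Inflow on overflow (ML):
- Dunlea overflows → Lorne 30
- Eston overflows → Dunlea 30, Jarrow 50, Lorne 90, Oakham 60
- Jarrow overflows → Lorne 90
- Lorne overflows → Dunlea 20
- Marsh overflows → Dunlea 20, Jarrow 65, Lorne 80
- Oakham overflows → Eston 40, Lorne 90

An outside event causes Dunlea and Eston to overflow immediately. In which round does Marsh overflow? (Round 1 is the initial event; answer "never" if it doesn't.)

Round 1 — Dunlea, Eston overflow (initial).
  Jarrow: +50 → 50 < 70
  Lorne: +30+90 → 120 ≥ 80
  Oakham: +60 → 60 ≥ 60
Round 2 — Lorne, Oakham overflow.
No further overflows.

never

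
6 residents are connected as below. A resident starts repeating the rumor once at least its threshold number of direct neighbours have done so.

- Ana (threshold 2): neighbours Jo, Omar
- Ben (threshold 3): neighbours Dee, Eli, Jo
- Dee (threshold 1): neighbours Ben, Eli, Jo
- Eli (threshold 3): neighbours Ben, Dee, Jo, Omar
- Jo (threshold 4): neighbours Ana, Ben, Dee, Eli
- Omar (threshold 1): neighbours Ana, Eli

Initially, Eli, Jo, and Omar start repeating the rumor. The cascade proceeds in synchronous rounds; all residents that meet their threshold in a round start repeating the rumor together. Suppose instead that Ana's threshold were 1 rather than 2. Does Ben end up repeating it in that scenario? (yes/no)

With Ana's threshold at 1:
Round 1 — Eli, Jo, Omar start repeating the rumor (initial).
Round 2 — checking thresholds:
  Ana: 2 of 2 neighbours ≥ 1, starts repeating the rumor.
  Ben: 2 of 3 neighbours < 3, holds.
  Dee: 2 of 3 neighbours ≥ 1, starts repeating the rumor.
Round 3 — checking thresholds:
  Ben: 3 of 3 neighbours ≥ 3, starts repeating the rumor.
Round 4 — no new spreads; cascade stops.

yes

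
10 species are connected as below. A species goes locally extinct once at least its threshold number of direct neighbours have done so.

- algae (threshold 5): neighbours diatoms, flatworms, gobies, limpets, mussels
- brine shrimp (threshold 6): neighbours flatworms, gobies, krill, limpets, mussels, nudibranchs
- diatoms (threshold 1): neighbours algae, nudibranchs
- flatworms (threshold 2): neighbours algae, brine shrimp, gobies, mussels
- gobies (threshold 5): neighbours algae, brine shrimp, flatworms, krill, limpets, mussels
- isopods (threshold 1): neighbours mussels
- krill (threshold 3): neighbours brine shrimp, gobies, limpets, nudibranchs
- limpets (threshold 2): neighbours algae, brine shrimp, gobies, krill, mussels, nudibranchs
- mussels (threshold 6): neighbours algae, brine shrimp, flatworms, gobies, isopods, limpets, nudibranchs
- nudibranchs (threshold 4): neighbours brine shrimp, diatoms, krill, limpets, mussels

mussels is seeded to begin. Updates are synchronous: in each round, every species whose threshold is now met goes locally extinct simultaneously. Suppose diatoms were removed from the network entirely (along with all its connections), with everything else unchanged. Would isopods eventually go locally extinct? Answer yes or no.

yes

With diatoms removed:
Round 1 — mussels goes locally extinct (initial).
Round 2 — checking thresholds:
  algae: 1 of 4 neighbours < 5, holds.
  brine shrimp: 1 of 6 neighbours < 6, holds.
  flatworms: 1 of 4 neighbours < 2, holds.
  gobies: 1 of 6 neighbours < 5, holds.
  isopods: 1 of 1 neighbours ≥ 1, goes locally extinct.
  limpets: 1 of 6 neighbours < 2, holds.
  nudibranchs: 1 of 4 neighbours < 4, holds.
Round 3 — no new extinctions; cascade stops.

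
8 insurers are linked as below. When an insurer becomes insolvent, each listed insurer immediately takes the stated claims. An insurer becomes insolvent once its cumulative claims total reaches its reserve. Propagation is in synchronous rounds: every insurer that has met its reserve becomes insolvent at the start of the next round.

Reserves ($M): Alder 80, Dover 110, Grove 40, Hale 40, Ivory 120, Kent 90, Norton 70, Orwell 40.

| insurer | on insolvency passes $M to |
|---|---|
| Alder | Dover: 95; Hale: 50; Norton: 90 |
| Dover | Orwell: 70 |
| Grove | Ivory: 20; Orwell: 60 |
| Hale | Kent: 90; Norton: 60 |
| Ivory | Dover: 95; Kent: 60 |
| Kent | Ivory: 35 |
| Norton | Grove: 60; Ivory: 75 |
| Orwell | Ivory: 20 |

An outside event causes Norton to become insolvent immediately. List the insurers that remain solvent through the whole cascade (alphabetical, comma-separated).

Round 1 — Norton becomes insolvent (initial).
  Grove: +60 → 60 ≥ 40
  Ivory: +75 → 75 < 120
Round 2 — Grove becomes insolvent.
  Ivory: +20 → 95 < 120
  Orwell: +60 → 60 ≥ 40
Round 3 — Orwell becomes insolvent.
  Ivory: +20 → 115 < 120
No further insolvencies.

Alder, Dover, Hale, Ivory, Kent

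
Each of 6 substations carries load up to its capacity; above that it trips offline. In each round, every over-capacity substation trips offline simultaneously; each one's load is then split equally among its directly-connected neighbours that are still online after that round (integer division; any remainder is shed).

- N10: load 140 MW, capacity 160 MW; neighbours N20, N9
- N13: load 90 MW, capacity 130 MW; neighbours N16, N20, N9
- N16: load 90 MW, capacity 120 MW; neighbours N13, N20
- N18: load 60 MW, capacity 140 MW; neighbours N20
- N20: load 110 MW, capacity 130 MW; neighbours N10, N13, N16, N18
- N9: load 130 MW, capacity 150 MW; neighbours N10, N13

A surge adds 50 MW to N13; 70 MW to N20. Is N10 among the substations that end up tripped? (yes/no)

yes

Round 1 — N13 at 140 > 130; N20 at 180 > 130. N13, N20 trip offline.
  N13 sheds 140 MW to N16, N9: 70 each.
    N16: 90+70 = 160 > 120
    N9: 130+70 = 200 > 150
  N20 sheds 180 MW to N10, N16, N18: 60 each.
    N10: 140+60 = 200 > 160
    N16: 160+60 = 220 > 120
    N18: 60+60 = 120 ≤ 140
Round 2 — N10, N16, N9 trip offline.
  N10 sheds 200 MW: no online neighbours, lost.
  N16 sheds 220 MW: no online neighbours, lost.
  N9 sheds 200 MW: no online neighbours, lost.
No further trips.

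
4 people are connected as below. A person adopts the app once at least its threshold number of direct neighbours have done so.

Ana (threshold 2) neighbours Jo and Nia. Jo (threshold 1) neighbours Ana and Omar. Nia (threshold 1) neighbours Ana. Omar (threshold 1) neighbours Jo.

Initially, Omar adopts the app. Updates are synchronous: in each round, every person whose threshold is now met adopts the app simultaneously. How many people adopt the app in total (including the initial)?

2

Round 1 — Omar adopts the app (initial).
Round 2 — checking thresholds:
  Jo: 1 of 2 neighbours ≥ 1, adopts the app.
Round 3 — no new adoptions; cascade stops.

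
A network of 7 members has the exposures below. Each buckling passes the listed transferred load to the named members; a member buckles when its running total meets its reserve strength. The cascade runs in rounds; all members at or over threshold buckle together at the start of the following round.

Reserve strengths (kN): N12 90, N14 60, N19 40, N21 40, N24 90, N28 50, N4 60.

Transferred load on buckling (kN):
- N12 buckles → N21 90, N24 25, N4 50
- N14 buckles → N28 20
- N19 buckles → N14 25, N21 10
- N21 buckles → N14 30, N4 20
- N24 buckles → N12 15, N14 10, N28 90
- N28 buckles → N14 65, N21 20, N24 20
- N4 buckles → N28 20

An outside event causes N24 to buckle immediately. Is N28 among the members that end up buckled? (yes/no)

Round 1 — N24 buckles (initial).
  N12: +15 → 15 < 90
  N14: +10 → 10 < 60
  N28: +90 → 90 ≥ 50
Round 2 — N28 buckles.
  N14: +65 → 75 ≥ 60
  N21: +20 → 20 < 40
Round 3 — N14 buckles.
No further bucklings.

yes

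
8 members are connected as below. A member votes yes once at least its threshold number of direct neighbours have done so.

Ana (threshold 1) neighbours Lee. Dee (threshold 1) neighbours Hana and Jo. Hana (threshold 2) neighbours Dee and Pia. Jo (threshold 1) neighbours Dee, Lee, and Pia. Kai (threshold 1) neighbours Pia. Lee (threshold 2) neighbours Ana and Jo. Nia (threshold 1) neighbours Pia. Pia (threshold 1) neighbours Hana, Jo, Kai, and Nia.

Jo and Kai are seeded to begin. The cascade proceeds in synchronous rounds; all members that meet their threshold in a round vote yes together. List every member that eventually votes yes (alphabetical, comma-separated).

Round 1 — Jo, Kai vote yes (initial).
Round 2 — checking thresholds:
  Dee: 1 of 2 neighbours ≥ 1, votes yes.
  Lee: 1 of 2 neighbours < 2, holds.
  Pia: 2 of 4 neighbours ≥ 1, votes yes.
Round 3 — checking thresholds:
  Hana: 2 of 2 neighbours ≥ 2, votes yes.
  Lee: 1 of 2 neighbours < 2, holds.
  Nia: 1 of 1 neighbours ≥ 1, votes yes.
Round 4 — no new yes votes; cascade stops.

Dee, Hana, Jo, Kai, Nia, Pia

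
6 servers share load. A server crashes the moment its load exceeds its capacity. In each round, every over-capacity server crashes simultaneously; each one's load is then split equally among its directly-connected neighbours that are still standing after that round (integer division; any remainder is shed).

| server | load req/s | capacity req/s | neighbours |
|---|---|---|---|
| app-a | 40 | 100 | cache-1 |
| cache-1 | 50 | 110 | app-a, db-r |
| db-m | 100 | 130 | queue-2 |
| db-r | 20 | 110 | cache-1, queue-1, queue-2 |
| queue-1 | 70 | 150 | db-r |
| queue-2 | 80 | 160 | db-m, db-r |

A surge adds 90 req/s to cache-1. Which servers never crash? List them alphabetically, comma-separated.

db-m, db-r, queue-1, queue-2

Round 1 — cache-1 at 140 > 110. cache-1 crashes.
  cache-1 sheds 140 req/s to app-a, db-r: 70 each.
    app-a: 40+70 = 110 > 100
    db-r: 20+70 = 90 ≤ 110
Round 2 — app-a crashes.
  app-a sheds 110 req/s: no online neighbours, lost.
No further crashes.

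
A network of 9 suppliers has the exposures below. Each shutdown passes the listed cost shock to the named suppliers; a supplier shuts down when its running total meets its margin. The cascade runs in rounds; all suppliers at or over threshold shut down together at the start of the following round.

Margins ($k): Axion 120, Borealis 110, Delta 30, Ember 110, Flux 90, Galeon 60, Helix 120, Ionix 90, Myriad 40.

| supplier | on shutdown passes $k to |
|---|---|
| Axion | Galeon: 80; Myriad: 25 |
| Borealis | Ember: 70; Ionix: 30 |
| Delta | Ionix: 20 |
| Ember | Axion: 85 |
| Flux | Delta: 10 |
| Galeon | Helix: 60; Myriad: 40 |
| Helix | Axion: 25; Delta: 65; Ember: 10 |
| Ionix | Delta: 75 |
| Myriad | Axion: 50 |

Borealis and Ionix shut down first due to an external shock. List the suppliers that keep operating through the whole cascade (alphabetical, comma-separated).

Axion, Ember, Flux, Galeon, Helix, Myriad

Round 1 — Borealis, Ionix shut down (initial).
  Delta: +75 → 75 ≥ 30
  Ember: +70 → 70 < 110
Round 2 — Delta shuts down.
No further shutdowns.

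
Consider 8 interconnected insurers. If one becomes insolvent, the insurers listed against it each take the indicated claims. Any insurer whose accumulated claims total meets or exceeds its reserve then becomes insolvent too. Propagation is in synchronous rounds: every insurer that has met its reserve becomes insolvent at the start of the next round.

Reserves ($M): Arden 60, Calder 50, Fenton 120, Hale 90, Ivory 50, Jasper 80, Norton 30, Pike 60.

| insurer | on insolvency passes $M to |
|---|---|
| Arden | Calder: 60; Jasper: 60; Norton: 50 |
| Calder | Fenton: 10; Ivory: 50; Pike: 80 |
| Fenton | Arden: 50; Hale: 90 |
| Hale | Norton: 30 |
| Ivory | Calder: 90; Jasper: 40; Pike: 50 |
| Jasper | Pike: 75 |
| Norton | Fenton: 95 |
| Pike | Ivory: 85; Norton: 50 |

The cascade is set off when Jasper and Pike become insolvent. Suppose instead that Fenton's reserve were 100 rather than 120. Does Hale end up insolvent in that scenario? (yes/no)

With Fenton's reserve at 100:
Round 1 — Jasper, Pike become insolvent (initial).
  Ivory: +85 → 85 ≥ 50
  Norton: +50 → 50 ≥ 30
Round 2 — Ivory, Norton become insolvent.
  Calder: +90 → 90 ≥ 50
  Fenton: +95 → 95 < 100
Round 3 — Calder becomes insolvent.
  Fenton: +10 → 105 ≥ 100
Round 4 — Fenton becomes insolvent.
  Arden: +50 → 50 < 60
  Hale: +90 → 90 ≥ 90
Round 5 — Hale becomes insolvent.
No further insolvencies.

yes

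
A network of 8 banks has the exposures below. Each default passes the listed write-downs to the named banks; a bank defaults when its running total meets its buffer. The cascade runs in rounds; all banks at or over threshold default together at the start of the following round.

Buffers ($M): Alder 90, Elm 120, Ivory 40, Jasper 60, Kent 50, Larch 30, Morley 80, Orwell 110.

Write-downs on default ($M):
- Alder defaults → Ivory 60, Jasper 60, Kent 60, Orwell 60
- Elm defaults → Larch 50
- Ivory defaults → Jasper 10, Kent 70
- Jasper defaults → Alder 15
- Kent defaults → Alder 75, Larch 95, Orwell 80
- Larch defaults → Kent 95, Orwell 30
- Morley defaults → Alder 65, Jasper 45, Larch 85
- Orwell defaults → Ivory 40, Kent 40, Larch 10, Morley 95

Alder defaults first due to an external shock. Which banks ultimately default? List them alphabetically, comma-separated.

Alder, Ivory, Jasper, Kent, Larch, Morley, Orwell

Round 1 — Alder defaults (initial).
  Ivory: +60 → 60 ≥ 40
  Jasper: +60 → 60 ≥ 60
  Kent: +60 → 60 ≥ 50
  Orwell: +60 → 60 < 110
Round 2 — Ivory, Jasper, Kent default.
  Larch: +95 → 95 ≥ 30
  Orwell: +80 → 140 ≥ 110
Round 3 — Larch, Orwell default.
  Morley: +95 → 95 ≥ 80
Round 4 — Morley defaults.
No further defaults.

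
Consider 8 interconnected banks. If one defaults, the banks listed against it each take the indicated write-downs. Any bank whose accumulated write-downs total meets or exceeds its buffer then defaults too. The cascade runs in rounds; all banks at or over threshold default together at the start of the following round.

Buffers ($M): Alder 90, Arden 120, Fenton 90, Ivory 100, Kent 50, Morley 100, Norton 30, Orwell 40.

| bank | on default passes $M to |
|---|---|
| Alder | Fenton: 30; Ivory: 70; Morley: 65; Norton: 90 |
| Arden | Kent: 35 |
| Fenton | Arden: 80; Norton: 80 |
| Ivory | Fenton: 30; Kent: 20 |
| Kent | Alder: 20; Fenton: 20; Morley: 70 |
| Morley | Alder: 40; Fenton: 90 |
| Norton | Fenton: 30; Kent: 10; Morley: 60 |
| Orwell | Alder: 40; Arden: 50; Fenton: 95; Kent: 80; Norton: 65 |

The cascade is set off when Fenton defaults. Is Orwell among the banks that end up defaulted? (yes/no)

Round 1 — Fenton defaults (initial).
  Arden: +80 → 80 < 120
  Norton: +80 → 80 ≥ 30
Round 2 — Norton defaults.
  Kent: +10 → 10 < 50
  Morley: +60 → 60 < 100
No further defaults.

no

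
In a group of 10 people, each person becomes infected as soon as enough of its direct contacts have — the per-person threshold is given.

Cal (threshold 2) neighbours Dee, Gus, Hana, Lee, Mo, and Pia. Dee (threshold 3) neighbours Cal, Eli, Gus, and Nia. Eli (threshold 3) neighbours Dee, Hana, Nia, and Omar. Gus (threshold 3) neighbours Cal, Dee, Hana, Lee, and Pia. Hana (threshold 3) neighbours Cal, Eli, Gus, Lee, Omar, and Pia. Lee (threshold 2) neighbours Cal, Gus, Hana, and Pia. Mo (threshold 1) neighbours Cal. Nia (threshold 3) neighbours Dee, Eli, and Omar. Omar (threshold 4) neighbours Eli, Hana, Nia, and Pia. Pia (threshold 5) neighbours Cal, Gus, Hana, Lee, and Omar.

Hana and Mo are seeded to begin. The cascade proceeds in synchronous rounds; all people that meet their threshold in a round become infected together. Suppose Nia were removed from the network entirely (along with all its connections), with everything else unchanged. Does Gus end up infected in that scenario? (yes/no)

yes

With Nia removed:
Round 1 — Hana, Mo become infected (initial).
Round 2 — checking thresholds:
  Cal: 2 of 6 neighbours ≥ 2, becomes infected.
  Eli: 1 of 3 neighbours < 3, holds.
  Gus: 1 of 5 neighbours < 3, holds.
  Lee: 1 of 4 neighbours < 2, holds.
  Omar: 1 of 3 neighbours < 4, holds.
  Pia: 1 of 5 neighbours < 5, holds.
Round 3 — checking thresholds:
  Dee: 1 of 3 neighbours < 3, holds.
  Eli: 1 of 3 neighbours < 3, holds.
  Gus: 2 of 5 neighbours < 3, holds.
  Lee: 2 of 4 neighbours ≥ 2, becomes infected.
  Omar: 1 of 3 neighbours < 4, holds.
  Pia: 2 of 5 neighbours < 5, holds.
Round 4 — checking thresholds:
  Dee: 1 of 3 neighbours < 3, holds.
  Eli: 1 of 3 neighbours < 3, holds.
  Gus: 3 of 5 neighbours ≥ 3, becomes infected.
  Omar: 1 of 3 neighbours < 4, holds.
  Pia: 3 of 5 neighbours < 5, holds.
Round 5 — no new infections; cascade stops.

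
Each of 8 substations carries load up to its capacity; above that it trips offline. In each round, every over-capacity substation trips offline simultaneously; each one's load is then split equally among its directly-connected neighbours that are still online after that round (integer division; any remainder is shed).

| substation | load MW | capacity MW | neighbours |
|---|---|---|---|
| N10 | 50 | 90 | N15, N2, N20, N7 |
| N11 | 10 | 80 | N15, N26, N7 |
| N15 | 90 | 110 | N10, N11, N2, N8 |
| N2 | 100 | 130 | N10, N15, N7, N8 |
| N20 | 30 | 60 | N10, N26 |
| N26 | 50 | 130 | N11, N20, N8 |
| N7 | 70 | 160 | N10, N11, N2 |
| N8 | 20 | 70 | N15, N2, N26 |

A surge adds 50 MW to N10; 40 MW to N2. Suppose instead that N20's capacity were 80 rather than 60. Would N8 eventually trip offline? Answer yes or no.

yes

With N20's capacity at 80:
Round 1 — N10 at 100 > 90; N2 at 140 > 130. N10, N2 trip offline.
  N10 sheds 100 MW to N15, N20, N7: 33 each (1 lost).
    N15: 90+33 = 123 > 110
    N20: 30+33 = 63 ≤ 80
    N7: 70+33 = 103 ≤ 160
  N2 sheds 140 MW to N15, N7, N8: 46 each (2 lost).
    N15: 123+46 = 169 > 110
    N7: 103+46 = 149 ≤ 160
    N8: 20+46 = 66 ≤ 70
Round 2 — N15 trips offline.
  N15 sheds 169 MW to N11, N8: 84 each (1 lost).
    N11: 10+84 = 94 > 80
    N8: 66+84 = 150 > 70
Round 3 — N11, N8 trip offline.
  N11 sheds 94 MW to N26, N7: 47 each.
    N26: 50+47 = 97 ≤ 130
    N7: 149+47 = 196 > 160
  N8 sheds 150 MW to N26: 150 each.
    N26: 97+150 = 247 > 130
Round 4 — N26, N7 trip offline.
  N26 sheds 247 MW to N20: 247 each.
    N20: 63+247 = 310 > 80
  N7 sheds 196 MW: no online neighbours, lost.
Round 5 — N20 trips offline.
  N20 sheds 310 MW: no online neighbours, lost.
No further trips.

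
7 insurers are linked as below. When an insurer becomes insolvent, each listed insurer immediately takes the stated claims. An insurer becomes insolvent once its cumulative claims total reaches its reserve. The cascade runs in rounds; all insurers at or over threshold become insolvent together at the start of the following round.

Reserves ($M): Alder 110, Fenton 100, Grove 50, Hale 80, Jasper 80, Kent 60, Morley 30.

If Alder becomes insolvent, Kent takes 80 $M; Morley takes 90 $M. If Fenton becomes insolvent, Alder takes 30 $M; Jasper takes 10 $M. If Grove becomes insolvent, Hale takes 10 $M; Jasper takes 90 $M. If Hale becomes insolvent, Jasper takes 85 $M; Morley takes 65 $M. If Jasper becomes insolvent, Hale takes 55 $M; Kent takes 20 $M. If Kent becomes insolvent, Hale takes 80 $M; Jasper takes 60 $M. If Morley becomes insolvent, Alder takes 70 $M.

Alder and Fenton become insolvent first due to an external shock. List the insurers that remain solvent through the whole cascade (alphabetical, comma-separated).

Grove

Round 1 — Alder, Fenton become insolvent (initial).
  Jasper: +10 → 10 < 80
  Kent: +80 → 80 ≥ 60
  Morley: +90 → 90 ≥ 30
Round 2 — Kent, Morley become insolvent.
  Hale: +80 → 80 ≥ 80
  Jasper: +60 → 70 < 80
Round 3 — Hale becomes insolvent.
  Jasper: +85 → 155 ≥ 80
Round 4 — Jasper becomes insolvent.
No further insolvencies.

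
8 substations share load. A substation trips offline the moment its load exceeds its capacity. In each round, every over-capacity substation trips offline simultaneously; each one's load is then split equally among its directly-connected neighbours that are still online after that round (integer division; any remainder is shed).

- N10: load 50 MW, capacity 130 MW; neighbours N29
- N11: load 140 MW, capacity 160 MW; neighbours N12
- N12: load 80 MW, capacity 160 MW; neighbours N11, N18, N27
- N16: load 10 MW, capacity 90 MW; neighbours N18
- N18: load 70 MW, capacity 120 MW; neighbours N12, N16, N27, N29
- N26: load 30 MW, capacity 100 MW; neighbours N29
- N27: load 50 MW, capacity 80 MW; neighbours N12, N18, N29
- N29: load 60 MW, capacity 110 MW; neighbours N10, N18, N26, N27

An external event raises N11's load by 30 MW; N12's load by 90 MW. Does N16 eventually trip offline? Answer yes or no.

no

Round 1 — N11 at 170 > 160; N12 at 170 > 160. N11, N12 trip offline.
  N11 sheds 170 MW: no online neighbours, lost.
  N12 sheds 170 MW to N18, N27: 85 each.
    N18: 70+85 = 155 > 120
    N27: 50+85 = 135 > 80
Round 2 — N18, N27 trip offline.
  N18 sheds 155 MW to N16, N29: 77 each (1 lost).
    N16: 10+77 = 87 ≤ 90
    N29: 60+77 = 137 > 110
  N27 sheds 135 MW to N29: 135 each.
    N29: 137+135 = 272 > 110
Round 3 — N29 trips offline.
  N29 sheds 272 MW to N10, N26: 136 each.
    N10: 50+136 = 186 > 130
    N26: 30+136 = 166 > 100
Round 4 — N10, N26 trip offline.
  N10 sheds 186 MW: no online neighbours, lost.
  N26 sheds 166 MW: no online neighbours, lost.
No further trips.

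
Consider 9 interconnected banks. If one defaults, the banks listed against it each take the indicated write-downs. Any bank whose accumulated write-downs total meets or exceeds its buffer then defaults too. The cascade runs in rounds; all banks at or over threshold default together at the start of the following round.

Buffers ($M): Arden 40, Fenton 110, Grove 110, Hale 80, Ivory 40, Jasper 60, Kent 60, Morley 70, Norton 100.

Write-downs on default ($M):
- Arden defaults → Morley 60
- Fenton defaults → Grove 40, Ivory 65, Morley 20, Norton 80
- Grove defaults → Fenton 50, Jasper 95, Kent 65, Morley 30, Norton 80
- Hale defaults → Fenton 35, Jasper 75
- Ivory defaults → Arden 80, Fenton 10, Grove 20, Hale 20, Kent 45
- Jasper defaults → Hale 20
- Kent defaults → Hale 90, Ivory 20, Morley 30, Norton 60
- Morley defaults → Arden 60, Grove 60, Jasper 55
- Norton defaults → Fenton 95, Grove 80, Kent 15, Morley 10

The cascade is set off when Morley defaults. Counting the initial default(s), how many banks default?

2

Round 1 — Morley defaults (initial).
  Arden: +60 → 60 ≥ 40
  Grove: +60 → 60 < 110
  Jasper: +55 → 55 < 60
Round 2 — Arden defaults.
No further defaults.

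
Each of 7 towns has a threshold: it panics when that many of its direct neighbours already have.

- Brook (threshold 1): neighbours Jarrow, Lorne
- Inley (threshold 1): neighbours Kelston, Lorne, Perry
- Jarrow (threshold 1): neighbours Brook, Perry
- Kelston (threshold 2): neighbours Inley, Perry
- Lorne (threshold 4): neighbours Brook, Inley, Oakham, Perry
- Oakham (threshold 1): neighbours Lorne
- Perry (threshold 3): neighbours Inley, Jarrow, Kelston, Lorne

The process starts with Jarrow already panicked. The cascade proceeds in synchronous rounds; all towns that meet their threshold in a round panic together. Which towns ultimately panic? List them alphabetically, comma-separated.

Round 1 — Jarrow panics (initial).
Round 2 — checking thresholds:
  Brook: 1 of 2 neighbours ≥ 1, panics.
  Perry: 1 of 4 neighbours < 3, holds.
Round 3 — no new panics; cascade stops.

Brook, Jarrow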